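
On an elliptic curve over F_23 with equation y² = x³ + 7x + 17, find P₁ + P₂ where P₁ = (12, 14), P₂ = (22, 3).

(12, 14) + (22, 3). λ = (3 - 14)/(22 - 12) ≡ 12/10 mod 23. 10⁻¹ ≡ 7 (mod 23), so λ ≡ 15.
  x = λ² - 12 - 22 = 225 - 34 ≡ 7; y = λ·(12 - 7) - 14 ≡ 15. → (7, 15)

(7, 15)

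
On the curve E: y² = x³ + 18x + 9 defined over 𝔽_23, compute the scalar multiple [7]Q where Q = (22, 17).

(22, 6)

Double-and-add on 7 = (111)₂. Start with Q = (22, 17) for the leading 1-bit.
double: tangent at (22, 17): λ = (3·22² + 18)/(2·17) ≡ 21/11. 11⁻¹ ≡ 21 (mod 23) since 11·21 = 231 ≡ 1, so λ ≡ 21·21 ≡ 4.
  x = λ² - 22 - 22 = 16 - 44 ≡ 18; y = λ·(22 - 18) - 17 ≡ 22. → (18, 22)
add Q: (18, 22) + (22, 17). λ = (17 - 22)/(22 - 18) ≡ 18/4 mod 23. 4⁻¹ ≡ 6 (mod 23), so λ ≡ 16.
  x = λ² - 18 - 22 = 256 - 40 ≡ 9; y = λ·(18 - 9) - 22 ≡ 7. → (9, 7)
double: tangent at (9, 7): λ = (3·9² + 18)/(2·7) ≡ 8/14. 14⁻¹ ≡ 5 (mod 23), so λ ≡ 8·5 ≡ 17.
  x = λ² - 9 - 9 = 289 - 18 ≡ 18; y = λ·(9 - 18) - 7 ≡ 1. → (18, 1)
add Q: (18, 1) + (22, 17). λ = (17 - 1)/(22 - 18) ≡ 16/4 mod 23. 4⁻¹ ≡ 6 (mod 23), so λ ≡ 4.
  x = λ² - 18 - 22 = 16 - 40 ≡ 22; y = λ·(18 - 22) - 1 ≡ 6. → (22, 6)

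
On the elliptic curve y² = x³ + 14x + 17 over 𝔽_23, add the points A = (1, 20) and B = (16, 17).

(1, 20) + (16, 17). λ = (17 - 20)/(16 - 1) ≡ 20/15 mod 23. 15⁻¹ ≡ 20 (mod 23), so λ ≡ 9.
  x = λ² - 1 - 16 = 81 - 17 ≡ 18; y = λ·(1 - 18) - 20 ≡ 11. → (18, 11)

(18, 11)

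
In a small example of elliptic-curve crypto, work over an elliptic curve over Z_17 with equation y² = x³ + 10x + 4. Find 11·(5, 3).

Write P = (5, 3).
Double-and-add on 11 = (1011)₂. Start with P = (5, 3) for the leading 1-bit.
double: tangent at (5, 3): λ = (3·5² + 10)/(2·3) ≡ 0/6. 6⁻¹ ≡ 3 (mod 17) since 6·3 = 18 ≡ 1, so λ ≡ 0·3 ≡ 0.
  x = λ² - 5 - 5 = 0 - 10 ≡ 7; y = λ·(5 - 7) - 3 ≡ 14. → (7, 14)
double: tangent at (7, 14): λ = (3·7² + 10)/(2·14) ≡ 4/11. 11⁻¹ ≡ 14 (mod 17) since 11·14 = 154 ≡ 1, so λ ≡ 4·14 ≡ 5.
  x = λ² - 7 - 7 = 25 - 14 ≡ 11; y = λ·(7 - 11) - 14 ≡ 0. → (11, 0)
add P: (11, 0) + (5, 3). λ = (3 - 0)/(5 - 11) ≡ 3/11 mod 17. 11⁻¹ ≡ 14 (mod 17) since 11·14 = 154 ≡ 1, so λ ≡ 8.
  x = λ² - 11 - 5 = 64 - 16 ≡ 14; y = λ·(11 - 14) - 0 ≡ 10. → (14, 10)
double: tangent at (14, 10): λ = (3·14² + 10)/(2·10) ≡ 3/3. 3⁻¹ ≡ 6 (mod 17) since 3·6 = 18 ≡ 1, so λ ≡ 3·6 ≡ 1.
  x = λ² - 14 - 14 = 1 - 28 ≡ 7; y = λ·(14 - 7) - 10 ≡ 14. → (7, 14)
add P: (7, 14) + (5, 3). λ = (3 - 14)/(5 - 7) ≡ 6/15 mod 17. 15⁻¹ ≡ 8 (mod 17), so λ ≡ 14.
  x = λ² - 7 - 5 = 196 - 12 ≡ 14; y = λ·(7 - 14) - 14 ≡ 7. → (14, 7)

(14, 7)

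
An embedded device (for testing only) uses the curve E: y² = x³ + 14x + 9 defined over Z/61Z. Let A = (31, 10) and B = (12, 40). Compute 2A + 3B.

First 2A:
Repeated addition: build up to 2A.
2A: tangent at (31, 10): λ = (3·31² + 14)/(2·10) ≡ 30/20. 20⁻¹ ≡ 58 (mod 61) since 20·58 = 1160 ≡ 1, so λ ≡ 30·58 ≡ 32.
  x = λ² - 31 - 31 = 1024 - 62 ≡ 47; y = λ·(31 - 47) - 10 ≡ 27. → (47, 27)
2A = (47, 27).
Next 3B:
Repeated addition: build up to 3B.
2B: tangent at (12, 40): λ = (3·12² + 14)/(2·40) ≡ 19/19. 19⁻¹ ≡ 45 (mod 61), so λ ≡ 19·45 ≡ 1.
  x = λ² - 12 - 12 = 1 - 24 ≡ 38; y = λ·(12 - 38) - 40 ≡ 56. → (38, 56)
3B: (38, 56) + (12, 40). λ = (40 - 56)/(12 - 38) ≡ 45/35 mod 61. 35⁻¹ ≡ 7 (mod 61), so λ ≡ 10.
  x = λ² - 38 - 12 = 100 - 50 ≡ 50; y = λ·(38 - 50) - 56 ≡ 7. → (50, 7)
3B = (50, 7).
Finally 2A + 3B:
(47, 27) + (50, 7). λ = (7 - 27)/(50 - 47) ≡ 41/3 mod 61. 3⁻¹ ≡ 41 (mod 61), so λ ≡ 34.
  x = λ² - 47 - 50 = 1156 - 97 ≡ 22; y = λ·(47 - 22) - 27 ≡ 30. → (22, 30)

(22, 30)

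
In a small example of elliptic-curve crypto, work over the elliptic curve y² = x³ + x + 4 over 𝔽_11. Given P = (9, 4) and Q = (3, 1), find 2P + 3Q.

First 2P:
Repeated addition: build up to 2P.
2P: tangent at (9, 4): λ = (3·9² + 1)/(2·4) ≡ 2/8. 8⁻¹ ≡ 7 (mod 11) since 8·7 = 56 ≡ 1, so λ ≡ 2·7 ≡ 3.
  x = λ² - 9 - 9 = 9 - 18 ≡ 2; y = λ·(9 - 2) - 4 ≡ 6. → (2, 6)
2P = (2, 6).
Next 3Q:
Repeated addition: build up to 3Q.
2Q: tangent at (3, 1): λ = (3·3² + 1)/(2·1) ≡ 6/2. 2⁻¹ ≡ 6 (mod 11), so λ ≡ 6·6 ≡ 3.
  x = λ² - 3 - 3 = 9 - 6 ≡ 3; y = λ·(3 - 3) - 1 ≡ 10. → (3, 10)
3Q: (3, 10) + (3, 1): same x and y₁ ≡ -y₂, so the sum is 𝒪.
3Q = 𝒪.
Finally 2P + 3Q:
(2, 6) + 𝒪 = (2, 6) (identity).

(2, 6)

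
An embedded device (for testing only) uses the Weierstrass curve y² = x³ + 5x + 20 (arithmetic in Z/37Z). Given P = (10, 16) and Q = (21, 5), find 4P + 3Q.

(1, 10)

First 4P:
Repeated addition: build up to 4P.
2P: tangent at (10, 16): λ = (3·10² + 5)/(2·16) ≡ 9/32. 32⁻¹ ≡ 22 (mod 37), so λ ≡ 9·22 ≡ 13.
  x = λ² - 10 - 10 = 169 - 20 ≡ 1; y = λ·(10 - 1) - 16 ≡ 27. → (1, 27)
3P: (1, 27) + (10, 16). λ = (16 - 27)/(10 - 1) ≡ 26/9 mod 37. 9⁻¹ ≡ 33 (mod 37) since 9·33 = 297 ≡ 1, so λ ≡ 7.
  x = λ² - 1 - 10 = 49 - 11 ≡ 1; y = λ·(1 - 1) - 27 ≡ 10. → (1, 10)
4P: (1, 10) + (10, 16). λ = (16 - 10)/(10 - 1) ≡ 6/9 mod 37. 9⁻¹ ≡ 33 (mod 37) since 9·33 = 297 ≡ 1, so λ ≡ 13.
  x = λ² - 1 - 10 = 169 - 11 ≡ 10; y = λ·(1 - 10) - 10 ≡ 21. → (10, 21)
4P = (10, 21).
Next 3Q:
Repeated addition: build up to 3Q.
2Q: tangent at (21, 5): λ = (3·21² + 5)/(2·5) ≡ 33/10. 10⁻¹ ≡ 26 (mod 37), so λ ≡ 33·26 ≡ 7.
  x = λ² - 21 - 21 = 49 - 42 ≡ 7; y = λ·(21 - 7) - 5 ≡ 19. → (7, 19)
3Q: (7, 19) + (21, 5). λ = (5 - 19)/(21 - 7) ≡ 23/14 mod 37. 14⁻¹ ≡ 8 (mod 37), so λ ≡ 36.
  x = λ² - 7 - 21 = 1296 - 28 ≡ 10; y = λ·(7 - 10) - 19 ≡ 21. → (10, 21)
3Q = (10, 21).
Finally 4P + 3Q:
tangent at (10, 21): λ = (3·10² + 5)/(2·21) ≡ 9/5. 5⁻¹ ≡ 15 (mod 37), so λ ≡ 9·15 ≡ 24.
  x = λ² - 10 - 10 = 576 - 20 ≡ 1; y = λ·(10 - 1) - 21 ≡ 10. → (1, 10)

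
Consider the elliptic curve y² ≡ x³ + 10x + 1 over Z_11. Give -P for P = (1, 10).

-(1, 10) = (1, -10 mod 11) = (1, 1).

(1, 1)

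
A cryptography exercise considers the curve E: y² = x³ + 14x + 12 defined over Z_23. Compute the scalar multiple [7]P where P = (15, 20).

(20, 9)

Repeated addition: build up to 7P.
2P: tangent at (15, 20): λ = (3·15² + 14)/(2·20) ≡ 22/17. 17⁻¹ ≡ 19 (mod 23) since 17·19 = 323 ≡ 1, so λ ≡ 22·19 ≡ 4.
  x = λ² - 15 - 15 = 16 - 30 ≡ 9; y = λ·(15 - 9) - 20 ≡ 4. → (9, 4)
3P: (9, 4) + (15, 20). λ = (20 - 4)/(15 - 9) ≡ 16/6 mod 23. 6⁻¹ ≡ 4 (mod 23), so λ ≡ 18.
  x = λ² - 9 - 15 = 324 - 24 ≡ 1; y = λ·(9 - 1) - 4 ≡ 2. → (1, 2)
4P: (1, 2) + (15, 20). λ = (20 - 2)/(15 - 1) ≡ 18/14 mod 23. 14⁻¹ ≡ 5 (mod 23), so λ ≡ 21.
  x = λ² - 1 - 15 = 441 - 16 ≡ 11; y = λ·(1 - 11) - 2 ≡ 18. → (11, 18)
5P: (11, 18) + (15, 20). λ = (20 - 18)/(15 - 11) ≡ 2/4 mod 23. 4⁻¹ ≡ 6 (mod 23), so λ ≡ 12.
  x = λ² - 11 - 15 = 144 - 26 ≡ 3; y = λ·(11 - 3) - 18 ≡ 9. → (3, 9)
6P: (3, 9) + (15, 20). λ = (20 - 9)/(15 - 3) ≡ 11/12 mod 23. 12⁻¹ ≡ 2 (mod 23), so λ ≡ 22.
  x = λ² - 3 - 15 = 484 - 18 ≡ 6; y = λ·(3 - 6) - 9 ≡ 17. → (6, 17)
7P: (6, 17) + (15, 20). λ = (20 - 17)/(15 - 6) ≡ 3/9 mod 23. 9⁻¹ ≡ 18 (mod 23), so λ ≡ 8.
  x = λ² - 6 - 15 = 64 - 21 ≡ 20; y = λ·(6 - 20) - 17 ≡ 9. → (20, 9)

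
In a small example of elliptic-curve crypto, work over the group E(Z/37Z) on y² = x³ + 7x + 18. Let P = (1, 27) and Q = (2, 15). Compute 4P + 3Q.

First 4P:
Repeated addition: build up to 4P.
2P: tangent at (1, 27): λ = (3·1² + 7)/(2·27) ≡ 10/17. 17⁻¹ ≡ 24 (mod 37) since 17·24 = 408 ≡ 1, so λ ≡ 10·24 ≡ 18.
  x = λ² - 1 - 1 = 324 - 2 ≡ 26; y = λ·(1 - 26) - 27 ≡ 4. → (26, 4)
3P: (26, 4) + (1, 27). λ = (27 - 4)/(1 - 26) ≡ 23/12 mod 37. 12⁻¹ ≡ 34 (mod 37), so λ ≡ 5.
  x = λ² - 26 - 1 = 25 - 27 ≡ 35; y = λ·(26 - 35) - 4 ≡ 25. → (35, 25)
4P: (35, 25) + (1, 27). λ = (27 - 25)/(1 - 35) ≡ 2/3 mod 37. 3⁻¹ ≡ 25 (mod 37), so λ ≡ 13.
  x = λ² - 35 - 1 = 169 - 36 ≡ 22; y = λ·(35 - 22) - 25 ≡ 33. → (22, 33)
4P = (22, 33).
Next 3Q:
Repeated addition: build up to 3Q.
2Q: tangent at (2, 15): λ = (3·2² + 7)/(2·15) ≡ 19/30. 30⁻¹ ≡ 21 (mod 37), so λ ≡ 19·21 ≡ 29.
  x = λ² - 2 - 2 = 841 - 4 ≡ 23; y = λ·(2 - 23) - 15 ≡ 5. → (23, 5)
3Q: (23, 5) + (2, 15). λ = (15 - 5)/(2 - 23) ≡ 10/16 mod 37. 16⁻¹ ≡ 7 (mod 37), so λ ≡ 33.
  x = λ² - 23 - 2 = 1089 - 25 ≡ 28; y = λ·(23 - 28) - 5 ≡ 15. → (28, 15)
3Q = (28, 15).
Finally 4P + 3Q:
(22, 33) + (28, 15). λ = (15 - 33)/(28 - 22) ≡ 19/6 mod 37. 6⁻¹ ≡ 31 (mod 37) since 6·31 = 186 ≡ 1, so λ ≡ 34.
  x = λ² - 22 - 28 = 1156 - 50 ≡ 33; y = λ·(22 - 33) - 33 ≡ 0. → (33, 0)

(33, 0)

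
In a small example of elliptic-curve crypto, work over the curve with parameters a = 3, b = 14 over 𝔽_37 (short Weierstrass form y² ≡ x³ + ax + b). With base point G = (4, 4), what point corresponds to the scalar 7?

Double-and-add on 7 = (111)₂. Start with G = (4, 4) for the leading 1-bit.
double: tangent at (4, 4): λ = (3·4² + 3)/(2·4) ≡ 14/8. 8⁻¹ ≡ 14 (mod 37), so λ ≡ 14·14 ≡ 11.
  x = λ² - 4 - 4 = 121 - 8 ≡ 2; y = λ·(4 - 2) - 4 ≡ 18. → (2, 18)
add G: (2, 18) + (4, 4). λ = (4 - 18)/(4 - 2) ≡ 23/2 mod 37. 2⁻¹ ≡ 19 (mod 37) since 2·19 = 38 ≡ 1, so λ ≡ 30.
  x = λ² - 2 - 4 = 900 - 6 ≡ 6; y = λ·(2 - 6) - 18 ≡ 10. → (6, 10)
double: tangent at (6, 10): λ = (3·6² + 3)/(2·10) ≡ 0/20. 20⁻¹ ≡ 13 (mod 37), so λ ≡ 0·13 ≡ 0.
  x = λ² - 6 - 6 = 0 - 12 ≡ 25; y = λ·(6 - 25) - 10 ≡ 27. → (25, 27)
add G: (25, 27) + (4, 4). λ = (4 - 27)/(4 - 25) ≡ 14/16 mod 37. 16⁻¹ ≡ 7 (mod 37) since 16·7 = 112 ≡ 1, so λ ≡ 24.
  x = λ² - 25 - 4 = 576 - 29 ≡ 29; y = λ·(25 - 29) - 27 ≡ 25. → (29, 25)

(29, 25)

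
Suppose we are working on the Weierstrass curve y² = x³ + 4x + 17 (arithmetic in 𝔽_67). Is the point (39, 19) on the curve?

no

y² = 19² ≡ 26; x³ + 4x + 17 = 59492 ≡ 63 (mod 67). 26 ≠ 63.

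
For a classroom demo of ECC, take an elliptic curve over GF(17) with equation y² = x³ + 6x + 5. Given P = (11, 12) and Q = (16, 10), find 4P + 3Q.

First 4P:
Double-and-add on 4 = (100)₂. Start with P = (11, 12) for the leading 1-bit.
double: tangent at (11, 12): λ = (3·11² + 6)/(2·12) ≡ 12/7. 7⁻¹ ≡ 5 (mod 17), so λ ≡ 12·5 ≡ 9.
  x = λ² - 11 - 11 = 81 - 22 ≡ 8; y = λ·(11 - 8) - 12 ≡ 15. → (8, 15)
double: tangent at (8, 15): λ = (3·8² + 6)/(2·15) ≡ 11/13. 13⁻¹ ≡ 4 (mod 17) since 13·4 = 52 ≡ 1, so λ ≡ 11·4 ≡ 10.
  x = λ² - 8 - 8 = 100 - 16 ≡ 16; y = λ·(8 - 16) - 15 ≡ 7. → (16, 7)
4P = (16, 7).
Next 3Q:
Repeated addition: build up to 3Q.
2Q: tangent at (16, 10): λ = (3·16² + 6)/(2·10) ≡ 9/3. 3⁻¹ ≡ 6 (mod 17), so λ ≡ 9·6 ≡ 3.
  x = λ² - 16 - 16 = 9 - 32 ≡ 11; y = λ·(16 - 11) - 10 ≡ 5. → (11, 5)
3Q: (11, 5) + (16, 10). λ = (10 - 5)/(16 - 11) ≡ 5/5 mod 17. 5⁻¹ ≡ 7 (mod 17), so λ ≡ 1.
  x = λ² - 11 - 16 = 1 - 27 ≡ 8; y = λ·(11 - 8) - 5 ≡ 15. → (8, 15)
3Q = (8, 15).
Finally 4P + 3Q:
(16, 7) + (8, 15). λ = (15 - 7)/(8 - 16) ≡ 8/9 mod 17. 9⁻¹ ≡ 2 (mod 17) since 9·2 = 18 ≡ 1, so λ ≡ 16.
  x = λ² - 16 - 8 = 256 - 24 ≡ 11; y = λ·(16 - 11) - 7 ≡ 5. → (11, 5)

(11, 5)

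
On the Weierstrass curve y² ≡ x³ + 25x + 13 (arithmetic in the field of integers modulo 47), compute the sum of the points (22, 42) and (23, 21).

(22, 42) + (23, 21). λ = (21 - 42)/(23 - 22) ≡ 26/1 mod 47. 1⁻¹ ≡ 1 (mod 47), so λ ≡ 26.
  x = λ² - 22 - 23 = 676 - 45 ≡ 20; y = λ·(22 - 20) - 42 ≡ 10. → (20, 10)

(20, 10)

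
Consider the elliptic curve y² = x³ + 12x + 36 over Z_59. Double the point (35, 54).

(57, 57)

tangent at (35, 54): λ = (3·35² + 12)/(2·54) ≡ 29/49. 49⁻¹ ≡ 53 (mod 59) since 49·53 = 2597 ≡ 1, so λ ≡ 29·53 ≡ 3.
  x = λ² - 35 - 35 = 9 - 70 ≡ 57; y = λ·(35 - 57) - 54 ≡ 57. → (57, 57)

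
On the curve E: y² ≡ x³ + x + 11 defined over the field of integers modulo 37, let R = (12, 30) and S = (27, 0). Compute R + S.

(12, 30) + (27, 0). λ = (0 - 30)/(27 - 12) ≡ 7/15 mod 37. 15⁻¹ ≡ 5 (mod 37), so λ ≡ 35.
  x = λ² - 12 - 27 = 1225 - 39 ≡ 2; y = λ·(12 - 2) - 30 ≡ 24. → (2, 24)

(2, 24)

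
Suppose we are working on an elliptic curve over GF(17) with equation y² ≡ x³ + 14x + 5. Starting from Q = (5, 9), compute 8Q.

(7, 15)

Repeated addition: build up to 8Q.
2Q: tangent at (5, 9): λ = (3·5² + 14)/(2·9) ≡ 4/1. 1⁻¹ ≡ 1 (mod 17), so λ ≡ 4·1 ≡ 4.
  x = λ² - 5 - 5 = 16 - 10 ≡ 6; y = λ·(5 - 6) - 9 ≡ 4. → (6, 4)
3Q: (6, 4) + (5, 9). λ = (9 - 4)/(5 - 6) ≡ 5/16 mod 17. 16⁻¹ ≡ 16 (mod 17) since 16·16 = 256 ≡ 1, so λ ≡ 12.
  x = λ² - 6 - 5 = 144 - 11 ≡ 14; y = λ·(6 - 14) - 4 ≡ 2. → (14, 2)
4Q: (14, 2) + (5, 9). λ = (9 - 2)/(5 - 14) ≡ 7/8 mod 17. 8⁻¹ ≡ 15 (mod 17), so λ ≡ 3.
  x = λ² - 14 - 5 = 9 - 19 ≡ 7; y = λ·(14 - 7) - 2 ≡ 2. → (7, 2)
5Q: (7, 2) + (5, 9). λ = (9 - 2)/(5 - 7) ≡ 7/15 mod 17. 15⁻¹ ≡ 8 (mod 17) since 15·8 = 120 ≡ 1, so λ ≡ 5.
  x = λ² - 7 - 5 = 25 - 12 ≡ 13; y = λ·(7 - 13) - 2 ≡ 2. → (13, 2)
6Q: (13, 2) + (5, 9). λ = (9 - 2)/(5 - 13) ≡ 7/9 mod 17. 9⁻¹ ≡ 2 (mod 17), so λ ≡ 14.
  x = λ² - 13 - 5 = 196 - 18 ≡ 8; y = λ·(13 - 8) - 2 ≡ 0. → (8, 0)
7Q: (8, 0) + (5, 9). λ = (9 - 0)/(5 - 8) ≡ 9/14 mod 17. 14⁻¹ ≡ 11 (mod 17) since 14·11 = 154 ≡ 1, so λ ≡ 14.
  x = λ² - 8 - 5 = 196 - 13 ≡ 13; y = λ·(8 - 13) - 0 ≡ 15. → (13, 15)
8Q: (13, 15) + (5, 9). λ = (9 - 15)/(5 - 13) ≡ 11/9 mod 17. 9⁻¹ ≡ 2 (mod 17), so λ ≡ 5.
  x = λ² - 13 - 5 = 25 - 18 ≡ 7; y = λ·(13 - 7) - 15 ≡ 15. → (7, 15)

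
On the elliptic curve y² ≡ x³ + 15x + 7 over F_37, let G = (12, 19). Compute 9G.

(0, 28)

Double-and-add on 9 = (1001)₂. Start with G = (12, 19) for the leading 1-bit.
double: tangent at (12, 19): λ = (3·12² + 15)/(2·19) ≡ 3/1. 1⁻¹ ≡ 1 (mod 37), so λ ≡ 3·1 ≡ 3.
  x = λ² - 12 - 12 = 9 - 24 ≡ 22; y = λ·(12 - 22) - 19 ≡ 25. → (22, 25)
double: tangent at (22, 25): λ = (3·22² + 15)/(2·25) ≡ 24/13. 13⁻¹ ≡ 20 (mod 37), so λ ≡ 24·20 ≡ 36.
  x = λ² - 22 - 22 = 1296 - 44 ≡ 31; y = λ·(22 - 31) - 25 ≡ 21. → (31, 21)
double: tangent at (31, 21): λ = (3·31² + 15)/(2·21) ≡ 12/5. 5⁻¹ ≡ 15 (mod 37) since 5·15 = 75 ≡ 1, so λ ≡ 12·15 ≡ 32.
  x = λ² - 31 - 31 = 1024 - 62 ≡ 0; y = λ·(31 - 0) - 21 ≡ 9. → (0, 9)
add G: (0, 9) + (12, 19). λ = (19 - 9)/(12 - 0) ≡ 10/12 mod 37. 12⁻¹ ≡ 34 (mod 37), so λ ≡ 7.
  x = λ² - 0 - 12 = 49 - 12 ≡ 0; y = λ·(0 - 0) - 9 ≡ 28. → (0, 28)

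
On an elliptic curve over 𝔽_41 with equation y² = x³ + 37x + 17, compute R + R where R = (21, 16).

tangent at (21, 16): λ = (3·21² + 37)/(2·16) ≡ 7/32. 32⁻¹ ≡ 9 (mod 41) since 32·9 = 288 ≡ 1, so λ ≡ 7·9 ≡ 22.
  x = λ² - 21 - 21 = 484 - 42 ≡ 32; y = λ·(21 - 32) - 16 ≡ 29. → (32, 29)

(32, 29)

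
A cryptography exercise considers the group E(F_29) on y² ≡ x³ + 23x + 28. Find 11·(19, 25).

(19, 25)

Write G = (19, 25).
Repeated addition: build up to 11G.
2G: tangent at (19, 25): λ = (3·19² + 23)/(2·25) ≡ 4/21. 21⁻¹ ≡ 18 (mod 29) since 21·18 = 378 ≡ 1, so λ ≡ 4·18 ≡ 14.
  x = λ² - 19 - 19 = 196 - 38 ≡ 13; y = λ·(19 - 13) - 25 ≡ 1. → (13, 1)
3G: (13, 1) + (19, 25). λ = (25 - 1)/(19 - 13) ≡ 24/6 mod 29. 6⁻¹ ≡ 5 (mod 29), so λ ≡ 4.
  x = λ² - 13 - 19 = 16 - 32 ≡ 13; y = λ·(13 - 13) - 1 ≡ 28. → (13, 28)
4G: (13, 28) + (19, 25). λ = (25 - 28)/(19 - 13) ≡ 26/6 mod 29. 6⁻¹ ≡ 5 (mod 29) since 6·5 = 30 ≡ 1, so λ ≡ 14.
  x = λ² - 13 - 19 = 196 - 32 ≡ 19; y = λ·(13 - 19) - 28 ≡ 4. → (19, 4)
5G: (19, 4) + (19, 25): same x and y₁ ≡ -y₂, so the sum is O.
6G: O + (19, 25) = (19, 25) (identity).
7G: tangent at (19, 25): λ = (3·19² + 23)/(2·25) ≡ 4/21. 21⁻¹ ≡ 18 (mod 29), so λ ≡ 4·18 ≡ 14.
  x = λ² - 19 - 19 = 196 - 38 ≡ 13; y = λ·(19 - 13) - 25 ≡ 1. → (13, 1)
8G: (13, 1) + (19, 25). λ = (25 - 1)/(19 - 13) ≡ 24/6 mod 29. 6⁻¹ ≡ 5 (mod 29) since 6·5 = 30 ≡ 1, so λ ≡ 4.
  x = λ² - 13 - 19 = 16 - 32 ≡ 13; y = λ·(13 - 13) - 1 ≡ 28. → (13, 28)
9G: (13, 28) + (19, 25). λ = (25 - 28)/(19 - 13) ≡ 26/6 mod 29. 6⁻¹ ≡ 5 (mod 29), so λ ≡ 14.
  x = λ² - 13 - 19 = 196 - 32 ≡ 19; y = λ·(13 - 19) - 28 ≡ 4. → (19, 4)
10G: (19, 4) + (19, 25): same x and y₁ ≡ -y₂, so the sum is O.
11G: O + (19, 25) = (19, 25) (identity).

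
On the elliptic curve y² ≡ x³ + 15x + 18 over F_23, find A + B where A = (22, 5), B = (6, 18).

(13, 15)

(22, 5) + (6, 18). λ = (18 - 5)/(6 - 22) ≡ 13/7 mod 23. 7⁻¹ ≡ 10 (mod 23), so λ ≡ 15.
  x = λ² - 22 - 6 = 225 - 28 ≡ 13; y = λ·(22 - 13) - 5 ≡ 15. → (13, 15)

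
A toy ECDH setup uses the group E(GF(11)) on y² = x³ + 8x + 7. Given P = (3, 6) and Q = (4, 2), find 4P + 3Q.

(10, 3)

First 4P:
Double-and-add on 4 = (100)₂. Start with P = (3, 6) for the leading 1-bit.
double: tangent at (3, 6): λ = (3·3² + 8)/(2·6) ≡ 2/1. 1⁻¹ ≡ 1 (mod 11), so λ ≡ 2·1 ≡ 2.
  x = λ² - 3 - 3 = 4 - 6 ≡ 9; y = λ·(3 - 9) - 6 ≡ 4. → (9, 4)
double: tangent at (9, 4): λ = (3·9² + 8)/(2·4) ≡ 9/8. 8⁻¹ ≡ 7 (mod 11), so λ ≡ 9·7 ≡ 8.
  x = λ² - 9 - 9 = 64 - 18 ≡ 2; y = λ·(9 - 2) - 4 ≡ 8. → (2, 8)
4P = (2, 8).
Next 3Q:
Repeated addition: build up to 3Q.
2Q: tangent at (4, 2): λ = (3·4² + 8)/(2·2) ≡ 1/4. 4⁻¹ ≡ 3 (mod 11) since 4·3 = 12 ≡ 1, so λ ≡ 1·3 ≡ 3.
  x = λ² - 4 - 4 = 9 - 8 ≡ 1; y = λ·(4 - 1) - 2 ≡ 7. → (1, 7)
3Q: (1, 7) + (4, 2). λ = (2 - 7)/(4 - 1) ≡ 6/3 mod 11. 3⁻¹ ≡ 4 (mod 11) since 3·4 = 12 ≡ 1, so λ ≡ 2.
  x = λ² - 1 - 4 = 4 - 5 ≡ 10; y = λ·(1 - 10) - 7 ≡ 8. → (10, 8)
3Q = (10, 8).
Finally 4P + 3Q:
(2, 8) + (10, 8). λ = (8 - 8)/(10 - 2) ≡ 0/8 mod 11. 8⁻¹ ≡ 7 (mod 11) since 8·7 = 56 ≡ 1, so λ ≡ 0.
  x = λ² - 2 - 10 = 0 - 12 ≡ 10; y = λ·(2 - 10) - 8 ≡ 3. → (10, 3)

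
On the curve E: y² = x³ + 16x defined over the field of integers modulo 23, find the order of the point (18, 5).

12

2P: tangent at (18, 5): λ = (3·18² + 16)/(2·5) ≡ 22/10. 10⁻¹ ≡ 7 (mod 23) since 10·7 = 70 ≡ 1, so λ ≡ 22·7 ≡ 16.
  x = λ² - 18 - 18 = 256 - 36 ≡ 13; y = λ·(18 - 13) - 5 ≡ 6. → (13, 6)
3P: (13, 6) + (18, 5). λ = (5 - 6)/(18 - 13) ≡ 22/5 mod 23. 5⁻¹ ≡ 14 (mod 23) since 5·14 = 70 ≡ 1, so λ ≡ 9.
  x = λ² - 13 - 18 = 81 - 31 ≡ 4; y = λ·(13 - 4) - 6 ≡ 6. → (4, 6)
4P: (4, 6) + (18, 5). λ = (5 - 6)/(18 - 4) ≡ 22/14 mod 23. 14⁻¹ ≡ 5 (mod 23), so λ ≡ 18.
  x = λ² - 4 - 18 = 324 - 22 ≡ 3; y = λ·(4 - 3) - 6 ≡ 12. → (3, 12)
5P: (3, 12) + (18, 5). λ = (5 - 12)/(18 - 3) ≡ 16/15 mod 23. 15⁻¹ ≡ 20 (mod 23), so λ ≡ 21.
  x = λ² - 3 - 18 = 441 - 21 ≡ 6; y = λ·(3 - 6) - 12 ≡ 17. → (6, 17)
6P: (6, 17) + (18, 5). λ = (5 - 17)/(18 - 6) ≡ 11/12 mod 23. 12⁻¹ ≡ 2 (mod 23), so λ ≡ 22.
  x = λ² - 6 - 18 = 484 - 24 ≡ 0; y = λ·(6 - 0) - 17 ≡ 0. → (0, 0)
7P: (0, 0) + (18, 5). λ = (5 - 0)/(18 - 0) ≡ 5/18 mod 23. 18⁻¹ ≡ 9 (mod 23), so λ ≡ 22.
  x = λ² - 0 - 18 = 484 - 18 ≡ 6; y = λ·(0 - 6) - 0 ≡ 6. → (6, 6)
8P: (6, 6) + (18, 5). λ = (5 - 6)/(18 - 6) ≡ 22/12 mod 23. 12⁻¹ ≡ 2 (mod 23) since 12·2 = 24 ≡ 1, so λ ≡ 21.
  x = λ² - 6 - 18 = 441 - 24 ≡ 3; y = λ·(6 - 3) - 6 ≡ 11. → (3, 11)
9P: (3, 11) + (18, 5). λ = (5 - 11)/(18 - 3) ≡ 17/15 mod 23. 15⁻¹ ≡ 20 (mod 23), so λ ≡ 18.
  x = λ² - 3 - 18 = 324 - 21 ≡ 4; y = λ·(3 - 4) - 11 ≡ 17. → (4, 17)
10P: (4, 17) + (18, 5). λ = (5 - 17)/(18 - 4) ≡ 11/14 mod 23. 14⁻¹ ≡ 5 (mod 23) since 14·5 = 70 ≡ 1, so λ ≡ 9.
  x = λ² - 4 - 18 = 81 - 22 ≡ 13; y = λ·(4 - 13) - 17 ≡ 17. → (13, 17)
11P: (13, 17) + (18, 5). λ = (5 - 17)/(18 - 13) ≡ 11/5 mod 23. 5⁻¹ ≡ 14 (mod 23), so λ ≡ 16.
  x = λ² - 13 - 18 = 256 - 31 ≡ 18; y = λ·(13 - 18) - 17 ≡ 18. → (18, 18)
12P: (18, 18) + (18, 5): same x and y₁ ≡ -y₂, so the sum is ∞.
12P = ∞, so the order is 12.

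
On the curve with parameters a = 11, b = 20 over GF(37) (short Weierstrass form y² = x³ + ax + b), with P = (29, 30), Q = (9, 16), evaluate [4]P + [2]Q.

First 4P:
Repeated addition: build up to 4P.
2P: tangent at (29, 30): λ = (3·29² + 11)/(2·30) ≡ 18/23. 23⁻¹ ≡ 29 (mod 37), so λ ≡ 18·29 ≡ 4.
  x = λ² - 29 - 29 = 16 - 58 ≡ 32; y = λ·(29 - 32) - 30 ≡ 32. → (32, 32)
3P: (32, 32) + (29, 30). λ = (30 - 32)/(29 - 32) ≡ 35/34 mod 37. 34⁻¹ ≡ 12 (mod 37), so λ ≡ 13.
  x = λ² - 32 - 29 = 169 - 61 ≡ 34; y = λ·(32 - 34) - 32 ≡ 16. → (34, 16)
4P: (34, 16) + (29, 30). λ = (30 - 16)/(29 - 34) ≡ 14/32 mod 37. 32⁻¹ ≡ 22 (mod 37) since 32·22 = 704 ≡ 1, so λ ≡ 12.
  x = λ² - 34 - 29 = 144 - 63 ≡ 7; y = λ·(34 - 7) - 16 ≡ 12. → (7, 12)
4P = (7, 12).
Next 2Q:
Repeated addition: build up to 2Q.
2Q: tangent at (9, 16): λ = (3·9² + 11)/(2·16) ≡ 32/32. 32⁻¹ ≡ 22 (mod 37) since 32·22 = 704 ≡ 1, so λ ≡ 32·22 ≡ 1.
  x = λ² - 9 - 9 = 1 - 18 ≡ 20; y = λ·(9 - 20) - 16 ≡ 10. → (20, 10)
2Q = (20, 10).
Finally 4P + 2Q:
(7, 12) + (20, 10). λ = (10 - 12)/(20 - 7) ≡ 35/13 mod 37. 13⁻¹ ≡ 20 (mod 37), so λ ≡ 34.
  x = λ² - 7 - 20 = 1156 - 27 ≡ 19; y = λ·(7 - 19) - 12 ≡ 24. → (19, 24)

(19, 24)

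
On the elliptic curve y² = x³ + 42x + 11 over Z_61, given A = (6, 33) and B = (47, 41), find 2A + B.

(54, 44)

First 2A:
Repeated addition: build up to 2A.
2A: tangent at (6, 33): λ = (3·6² + 42)/(2·33) ≡ 28/5. 5⁻¹ ≡ 49 (mod 61) since 5·49 = 245 ≡ 1, so λ ≡ 28·49 ≡ 30.
  x = λ² - 6 - 6 = 900 - 12 ≡ 34; y = λ·(6 - 34) - 33 ≡ 42. → (34, 42)
2A = (34, 42).
Finally 2A + B:
(34, 42) + (47, 41). λ = (41 - 42)/(47 - 34) ≡ 60/13 mod 61. 13⁻¹ ≡ 47 (mod 61) since 13·47 = 611 ≡ 1, so λ ≡ 14.
  x = λ² - 34 - 47 = 196 - 81 ≡ 54; y = λ·(34 - 54) - 42 ≡ 44. → (54, 44)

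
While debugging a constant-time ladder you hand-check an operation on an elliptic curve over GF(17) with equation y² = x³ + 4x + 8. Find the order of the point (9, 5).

9

2P: tangent at (9, 5): λ = (3·9² + 4)/(2·5) ≡ 9/10. 10⁻¹ ≡ 12 (mod 17) since 10·12 = 120 ≡ 1, so λ ≡ 9·12 ≡ 6.
  x = λ² - 9 - 9 = 36 - 18 ≡ 1; y = λ·(9 - 1) - 5 ≡ 9. → (1, 9)
3P: (1, 9) + (9, 5). λ = (5 - 9)/(9 - 1) ≡ 13/8 mod 17. 8⁻¹ ≡ 15 (mod 17), so λ ≡ 8.
  x = λ² - 1 - 9 = 64 - 10 ≡ 3; y = λ·(1 - 3) - 9 ≡ 9. → (3, 9)
4P: (3, 9) + (9, 5). λ = (5 - 9)/(9 - 3) ≡ 13/6 mod 17. 6⁻¹ ≡ 3 (mod 17) since 6·3 = 18 ≡ 1, so λ ≡ 5.
  x = λ² - 3 - 9 = 25 - 12 ≡ 13; y = λ·(3 - 13) - 9 ≡ 9. → (13, 9)
5P: (13, 9) + (9, 5). λ = (5 - 9)/(9 - 13) ≡ 13/13 mod 17. 13⁻¹ ≡ 4 (mod 17), so λ ≡ 1.
  x = λ² - 13 - 9 = 1 - 22 ≡ 13; y = λ·(13 - 13) - 9 ≡ 8. → (13, 8)
6P: (13, 8) + (9, 5). λ = (5 - 8)/(9 - 13) ≡ 14/13 mod 17. 13⁻¹ ≡ 4 (mod 17), so λ ≡ 5.
  x = λ² - 13 - 9 = 25 - 22 ≡ 3; y = λ·(13 - 3) - 8 ≡ 8. → (3, 8)
7P: (3, 8) + (9, 5). λ = (5 - 8)/(9 - 3) ≡ 14/6 mod 17. 6⁻¹ ≡ 3 (mod 17), so λ ≡ 8.
  x = λ² - 3 - 9 = 64 - 12 ≡ 1; y = λ·(3 - 1) - 8 ≡ 8. → (1, 8)
8P: (1, 8) + (9, 5). λ = (5 - 8)/(9 - 1) ≡ 14/8 mod 17. 8⁻¹ ≡ 15 (mod 17), so λ ≡ 6.
  x = λ² - 1 - 9 = 36 - 10 ≡ 9; y = λ·(1 - 9) - 8 ≡ 12. → (9, 12)
9P: (9, 12) + (9, 5): same x and y₁ ≡ -y₂, so the sum is O.
9P = O, so the order is 9.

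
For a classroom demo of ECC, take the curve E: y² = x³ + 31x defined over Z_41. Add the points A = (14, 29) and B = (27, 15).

(31, 24)

(14, 29) + (27, 15). λ = (15 - 29)/(27 - 14) ≡ 27/13 mod 41. 13⁻¹ ≡ 19 (mod 41), so λ ≡ 21.
  x = λ² - 14 - 27 = 441 - 41 ≡ 31; y = λ·(14 - 31) - 29 ≡ 24. → (31, 24)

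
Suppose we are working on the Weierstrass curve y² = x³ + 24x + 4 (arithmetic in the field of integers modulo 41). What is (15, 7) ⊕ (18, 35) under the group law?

(15, 7) + (18, 35). λ = (35 - 7)/(18 - 15) ≡ 28/3 mod 41. 3⁻¹ ≡ 14 (mod 41), so λ ≡ 23.
  x = λ² - 15 - 18 = 529 - 33 ≡ 4; y = λ·(15 - 4) - 7 ≡ 0. → (4, 0)

(4, 0)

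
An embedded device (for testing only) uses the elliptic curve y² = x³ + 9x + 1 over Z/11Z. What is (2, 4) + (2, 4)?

(1, 0)

tangent at (2, 4): λ = (3·2² + 9)/(2·4) ≡ 10/8. 8⁻¹ ≡ 7 (mod 11) since 8·7 = 56 ≡ 1, so λ ≡ 10·7 ≡ 4.
  x = λ² - 2 - 2 = 16 - 4 ≡ 1; y = λ·(2 - 1) - 4 ≡ 0. → (1, 0)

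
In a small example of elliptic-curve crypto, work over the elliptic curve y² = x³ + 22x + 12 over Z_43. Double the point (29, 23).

(16, 26)

tangent at (29, 23): λ = (3·29² + 22)/(2·23) ≡ 8/3. 3⁻¹ ≡ 29 (mod 43) since 3·29 = 87 ≡ 1, so λ ≡ 8·29 ≡ 17.
  x = λ² - 29 - 29 = 289 - 58 ≡ 16; y = λ·(29 - 16) - 23 ≡ 26. → (16, 26)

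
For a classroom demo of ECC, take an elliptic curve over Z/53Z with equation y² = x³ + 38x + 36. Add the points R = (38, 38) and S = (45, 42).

(19, 41)

(38, 38) + (45, 42). λ = (42 - 38)/(45 - 38) ≡ 4/7 mod 53. 7⁻¹ ≡ 38 (mod 53) since 7·38 = 266 ≡ 1, so λ ≡ 46.
  x = λ² - 38 - 45 = 2116 - 83 ≡ 19; y = λ·(38 - 19) - 38 ≡ 41. → (19, 41)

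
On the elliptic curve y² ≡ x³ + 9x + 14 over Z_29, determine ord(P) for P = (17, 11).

2P: tangent at (17, 11): λ = (3·17² + 9)/(2·11) ≡ 6/22. 22⁻¹ ≡ 4 (mod 29) since 22·4 = 88 ≡ 1, so λ ≡ 6·4 ≡ 24.
  x = λ² - 17 - 17 = 576 - 34 ≡ 20; y = λ·(17 - 20) - 11 ≡ 4. → (20, 4)
3P: (20, 4) + (17, 11). λ = (11 - 4)/(17 - 20) ≡ 7/26 mod 29. 26⁻¹ ≡ 19 (mod 29), so λ ≡ 17.
  x = λ² - 20 - 17 = 289 - 37 ≡ 20; y = λ·(20 - 20) - 4 ≡ 25. → (20, 25)
4P: (20, 25) + (17, 11). λ = (11 - 25)/(17 - 20) ≡ 15/26 mod 29. 26⁻¹ ≡ 19 (mod 29) since 26·19 = 494 ≡ 1, so λ ≡ 24.
  x = λ² - 20 - 17 = 576 - 37 ≡ 17; y = λ·(20 - 17) - 25 ≡ 18. → (17, 18)
5P: (17, 18) + (17, 11): same x and y₁ ≡ -y₂, so the sum is O.
5P = O, so the order is 5.

5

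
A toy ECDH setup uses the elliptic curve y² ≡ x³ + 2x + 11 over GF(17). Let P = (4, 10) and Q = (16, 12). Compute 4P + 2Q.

(4, 10)

First 4P:
Repeated addition: build up to 4P.
2P: tangent at (4, 10): λ = (3·4² + 2)/(2·10) ≡ 16/3. 3⁻¹ ≡ 6 (mod 17), so λ ≡ 16·6 ≡ 11.
  x = λ² - 4 - 4 = 121 - 8 ≡ 11; y = λ·(4 - 11) - 10 ≡ 15. → (11, 15)
3P: (11, 15) + (4, 10). λ = (10 - 15)/(4 - 11) ≡ 12/10 mod 17. 10⁻¹ ≡ 12 (mod 17), so λ ≡ 8.
  x = λ² - 11 - 4 = 64 - 15 ≡ 15; y = λ·(11 - 15) - 15 ≡ 4. → (15, 4)
4P: (15, 4) + (4, 10). λ = (10 - 4)/(4 - 15) ≡ 6/6 mod 17. 6⁻¹ ≡ 3 (mod 17), so λ ≡ 1.
  x = λ² - 15 - 4 = 1 - 19 ≡ 16; y = λ·(15 - 16) - 4 ≡ 12. → (16, 12)
4P = (16, 12).
Next 2Q:
Repeated addition: build up to 2Q.
2Q: tangent at (16, 12): λ = (3·16² + 2)/(2·12) ≡ 5/7. 7⁻¹ ≡ 5 (mod 17) since 7·5 = 35 ≡ 1, so λ ≡ 5·5 ≡ 8.
  x = λ² - 16 - 16 = 64 - 32 ≡ 15; y = λ·(16 - 15) - 12 ≡ 13. → (15, 13)
2Q = (15, 13).
Finally 4P + 2Q:
(16, 12) + (15, 13). λ = (13 - 12)/(15 - 16) ≡ 1/16 mod 17. 16⁻¹ ≡ 16 (mod 17), so λ ≡ 16.
  x = λ² - 16 - 15 = 256 - 31 ≡ 4; y = λ·(16 - 4) - 12 ≡ 10. → (4, 10)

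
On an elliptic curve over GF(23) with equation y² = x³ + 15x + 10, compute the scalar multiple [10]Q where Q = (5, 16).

Repeated addition: build up to 10Q.
2Q: tangent at (5, 16): λ = (3·5² + 15)/(2·16) ≡ 21/9. 9⁻¹ ≡ 18 (mod 23) since 9·18 = 162 ≡ 1, so λ ≡ 21·18 ≡ 10.
  x = λ² - 5 - 5 = 100 - 10 ≡ 21; y = λ·(5 - 21) - 16 ≡ 8. → (21, 8)
3Q: (21, 8) + (5, 16). λ = (16 - 8)/(5 - 21) ≡ 8/7 mod 23. 7⁻¹ ≡ 10 (mod 23), so λ ≡ 11.
  x = λ² - 21 - 5 = 121 - 26 ≡ 3; y = λ·(21 - 3) - 8 ≡ 6. → (3, 6)
4Q: (3, 6) + (5, 16). λ = (16 - 6)/(5 - 3) ≡ 10/2 mod 23. 2⁻¹ ≡ 12 (mod 23), so λ ≡ 5.
  x = λ² - 3 - 5 = 25 - 8 ≡ 17; y = λ·(3 - 17) - 6 ≡ 16. → (17, 16)
5Q: (17, 16) + (5, 16). λ = (16 - 16)/(5 - 17) ≡ 0/11 mod 23. 11⁻¹ ≡ 21 (mod 23), so λ ≡ 0.
  x = λ² - 17 - 5 = 0 - 22 ≡ 1; y = λ·(17 - 1) - 16 ≡ 7. → (1, 7)
6Q: (1, 7) + (5, 16). λ = (16 - 7)/(5 - 1) ≡ 9/4 mod 23. 4⁻¹ ≡ 6 (mod 23) since 4·6 = 24 ≡ 1, so λ ≡ 8.
  x = λ² - 1 - 5 = 64 - 6 ≡ 12; y = λ·(1 - 12) - 7 ≡ 20. → (12, 20)
7Q: (12, 20) + (5, 16). λ = (16 - 20)/(5 - 12) ≡ 19/16 mod 23. 16⁻¹ ≡ 13 (mod 23), so λ ≡ 17.
  x = λ² - 12 - 5 = 289 - 17 ≡ 19; y = λ·(12 - 19) - 20 ≡ 22. → (19, 22)
8Q: (19, 22) + (5, 16). λ = (16 - 22)/(5 - 19) ≡ 17/9 mod 23. 9⁻¹ ≡ 18 (mod 23) since 9·18 = 162 ≡ 1, so λ ≡ 7.
  x = λ² - 19 - 5 = 49 - 24 ≡ 2; y = λ·(19 - 2) - 22 ≡ 5. → (2, 5)
9Q: (2, 5) + (5, 16). λ = (16 - 5)/(5 - 2) ≡ 11/3 mod 23. 3⁻¹ ≡ 8 (mod 23), so λ ≡ 19.
  x = λ² - 2 - 5 = 361 - 7 ≡ 9; y = λ·(2 - 9) - 5 ≡ 0. → (9, 0)
10Q: (9, 0) + (5, 16). λ = (16 - 0)/(5 - 9) ≡ 16/19 mod 23. 19⁻¹ ≡ 17 (mod 23), so λ ≡ 19.
  x = λ² - 9 - 5 = 361 - 14 ≡ 2; y = λ·(9 - 2) - 0 ≡ 18. → (2, 18)

(2, 18)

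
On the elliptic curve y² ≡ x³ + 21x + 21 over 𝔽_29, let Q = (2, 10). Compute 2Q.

tangent at (2, 10): λ = (3·2² + 21)/(2·10) ≡ 4/20. 20⁻¹ ≡ 16 (mod 29) since 20·16 = 320 ≡ 1, so λ ≡ 4·16 ≡ 6.
  x = λ² - 2 - 2 = 36 - 4 ≡ 3; y = λ·(2 - 3) - 10 ≡ 13. → (3, 13)

(3, 13)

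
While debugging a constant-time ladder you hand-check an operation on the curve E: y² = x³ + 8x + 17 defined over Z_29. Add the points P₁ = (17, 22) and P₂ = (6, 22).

(17, 22) + (6, 22). λ = (22 - 22)/(6 - 17) ≡ 0/18 mod 29. 18⁻¹ ≡ 21 (mod 29), so λ ≡ 0.
  x = λ² - 17 - 6 = 0 - 23 ≡ 6; y = λ·(17 - 6) - 22 ≡ 7. → (6, 7)

(6, 7)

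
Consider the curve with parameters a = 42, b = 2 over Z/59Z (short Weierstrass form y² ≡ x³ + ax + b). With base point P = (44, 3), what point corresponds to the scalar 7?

Repeated addition: build up to 7P.
2P: tangent at (44, 3): λ = (3·44² + 42)/(2·3) ≡ 9/6. 6⁻¹ ≡ 10 (mod 59), so λ ≡ 9·10 ≡ 31.
  x = λ² - 44 - 44 = 961 - 88 ≡ 47; y = λ·(44 - 47) - 3 ≡ 22. → (47, 22)
3P: (47, 22) + (44, 3). λ = (3 - 22)/(44 - 47) ≡ 40/56 mod 59. 56⁻¹ ≡ 39 (mod 59) since 56·39 = 2184 ≡ 1, so λ ≡ 26.
  x = λ² - 47 - 44 = 676 - 91 ≡ 54; y = λ·(47 - 54) - 22 ≡ 32. → (54, 32)
4P: (54, 32) + (44, 3). λ = (3 - 32)/(44 - 54) ≡ 30/49 mod 59. 49⁻¹ ≡ 53 (mod 59), so λ ≡ 56.
  x = λ² - 54 - 44 = 3136 - 98 ≡ 29; y = λ·(54 - 29) - 32 ≡ 11. → (29, 11)
5P: (29, 11) + (44, 3). λ = (3 - 11)/(44 - 29) ≡ 51/15 mod 59. 15⁻¹ ≡ 4 (mod 59) since 15·4 = 60 ≡ 1, so λ ≡ 27.
  x = λ² - 29 - 44 = 729 - 73 ≡ 7; y = λ·(29 - 7) - 11 ≡ 52. → (7, 52)
6P: (7, 52) + (44, 3). λ = (3 - 52)/(44 - 7) ≡ 10/37 mod 59. 37⁻¹ ≡ 8 (mod 59), so λ ≡ 21.
  x = λ² - 7 - 44 = 441 - 51 ≡ 36; y = λ·(7 - 36) - 52 ≡ 47. → (36, 47)
7P: (36, 47) + (44, 3). λ = (3 - 47)/(44 - 36) ≡ 15/8 mod 59. 8⁻¹ ≡ 37 (mod 59), so λ ≡ 24.
  x = λ² - 36 - 44 = 576 - 80 ≡ 24; y = λ·(36 - 24) - 47 ≡ 5. → (24, 5)

(24, 5)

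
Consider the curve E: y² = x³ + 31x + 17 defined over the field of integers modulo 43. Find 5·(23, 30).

Write Q = (23, 30).
Double-and-add on 5 = (101)₂. Start with Q = (23, 30) for the leading 1-bit.
double: tangent at (23, 30): λ = (3·23² + 31)/(2·30) ≡ 27/17. 17⁻¹ ≡ 38 (mod 43), so λ ≡ 27·38 ≡ 37.
  x = λ² - 23 - 23 = 1369 - 46 ≡ 33; y = λ·(23 - 33) - 30 ≡ 30. → (33, 30)
double: tangent at (33, 30): λ = (3·33² + 31)/(2·30) ≡ 30/17. 17⁻¹ ≡ 38 (mod 43), so λ ≡ 30·38 ≡ 22.
  x = λ² - 33 - 33 = 484 - 66 ≡ 31; y = λ·(33 - 31) - 30 ≡ 14. → (31, 14)
add Q: (31, 14) + (23, 30). λ = (30 - 14)/(23 - 31) ≡ 16/35 mod 43. 35⁻¹ ≡ 16 (mod 43), so λ ≡ 41.
  x = λ² - 31 - 23 = 1681 - 54 ≡ 36; y = λ·(31 - 36) - 14 ≡ 39. → (36, 39)

(36, 39)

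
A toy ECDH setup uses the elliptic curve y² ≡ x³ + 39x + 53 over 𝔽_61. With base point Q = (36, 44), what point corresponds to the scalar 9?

Repeated addition: build up to 9Q.
2Q: tangent at (36, 44): λ = (3·36² + 39)/(2·44) ≡ 23/27. 27⁻¹ ≡ 52 (mod 61) since 27·52 = 1404 ≡ 1, so λ ≡ 23·52 ≡ 37.
  x = λ² - 36 - 36 = 1369 - 72 ≡ 16; y = λ·(36 - 16) - 44 ≡ 25. → (16, 25)
3Q: (16, 25) + (36, 44). λ = (44 - 25)/(36 - 16) ≡ 19/20 mod 61. 20⁻¹ ≡ 58 (mod 61) since 20·58 = 1160 ≡ 1, so λ ≡ 4.
  x = λ² - 16 - 36 = 16 - 52 ≡ 25; y = λ·(16 - 25) - 25 ≡ 0. → (25, 0)
4Q: (25, 0) + (36, 44). λ = (44 - 0)/(36 - 25) ≡ 44/11 mod 61. 11⁻¹ ≡ 50 (mod 61), so λ ≡ 4.
  x = λ² - 25 - 36 = 16 - 61 ≡ 16; y = λ·(25 - 16) - 0 ≡ 36. → (16, 36)
5Q: (16, 36) + (36, 44). λ = (44 - 36)/(36 - 16) ≡ 8/20 mod 61. 20⁻¹ ≡ 58 (mod 61) since 20·58 = 1160 ≡ 1, so λ ≡ 37.
  x = λ² - 16 - 36 = 1369 - 52 ≡ 36; y = λ·(16 - 36) - 36 ≡ 17. → (36, 17)
6Q: (36, 17) + (36, 44): same x and y₁ ≡ -y₂, so the sum is 𝒪.
7Q: 𝒪 + (36, 44) = (36, 44) (identity).
8Q: tangent at (36, 44): λ = (3·36² + 39)/(2·44) ≡ 23/27. 27⁻¹ ≡ 52 (mod 61) since 27·52 = 1404 ≡ 1, so λ ≡ 23·52 ≡ 37.
  x = λ² - 36 - 36 = 1369 - 72 ≡ 16; y = λ·(36 - 16) - 44 ≡ 25. → (16, 25)
9Q: (16, 25) + (36, 44). λ = (44 - 25)/(36 - 16) ≡ 19/20 mod 61. 20⁻¹ ≡ 58 (mod 61), so λ ≡ 4.
  x = λ² - 16 - 36 = 16 - 52 ≡ 25; y = λ·(16 - 25) - 25 ≡ 0. → (25, 0)

(25, 0)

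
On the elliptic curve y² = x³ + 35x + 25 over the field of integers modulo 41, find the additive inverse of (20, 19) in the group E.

-(20, 19) = (20, -19 mod 41) = (20, 22).

(20, 22)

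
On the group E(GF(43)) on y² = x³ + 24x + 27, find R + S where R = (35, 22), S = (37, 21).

(25, 16)

(35, 22) + (37, 21). λ = (21 - 22)/(37 - 35) ≡ 42/2 mod 43. 2⁻¹ ≡ 22 (mod 43), so λ ≡ 21.
  x = λ² - 35 - 37 = 441 - 72 ≡ 25; y = λ·(35 - 25) - 22 ≡ 16. → (25, 16)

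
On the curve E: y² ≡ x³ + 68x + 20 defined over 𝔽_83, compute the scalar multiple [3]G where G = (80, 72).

Repeated addition: build up to 3G.
2G: tangent at (80, 72): λ = (3·80² + 68)/(2·72) ≡ 12/61. 61⁻¹ ≡ 49 (mod 83), so λ ≡ 12·49 ≡ 7.
  x = λ² - 80 - 80 = 49 - 160 ≡ 55; y = λ·(80 - 55) - 72 ≡ 20. → (55, 20)
3G: (55, 20) + (80, 72). λ = (72 - 20)/(80 - 55) ≡ 52/25 mod 83. 25⁻¹ ≡ 10 (mod 83) since 25·10 = 250 ≡ 1, so λ ≡ 22.
  x = λ² - 55 - 80 = 484 - 135 ≡ 17; y = λ·(55 - 17) - 20 ≡ 69. → (17, 69)

(17, 69)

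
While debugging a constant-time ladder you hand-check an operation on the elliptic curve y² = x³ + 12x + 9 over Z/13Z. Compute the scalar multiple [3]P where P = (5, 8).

Repeated addition: build up to 3P.
2P: tangent at (5, 8): λ = (3·5² + 12)/(2·8) ≡ 9/3. 3⁻¹ ≡ 9 (mod 13), so λ ≡ 9·9 ≡ 3.
  x = λ² - 5 - 5 = 9 - 10 ≡ 12; y = λ·(5 - 12) - 8 ≡ 10. → (12, 10)
3P: (12, 10) + (5, 8). λ = (8 - 10)/(5 - 12) ≡ 11/6 mod 13. 6⁻¹ ≡ 11 (mod 13) since 6·11 = 66 ≡ 1, so λ ≡ 4.
  x = λ² - 12 - 5 = 16 - 17 ≡ 12; y = λ·(12 - 12) - 10 ≡ 3. → (12, 3)

(12, 3)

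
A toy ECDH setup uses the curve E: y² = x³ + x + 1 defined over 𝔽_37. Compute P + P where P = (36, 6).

(35, 19)

tangent at (36, 6): λ = (3·36² + 1)/(2·6) ≡ 4/12. 12⁻¹ ≡ 34 (mod 37) since 12·34 = 408 ≡ 1, so λ ≡ 4·34 ≡ 25.
  x = λ² - 36 - 36 = 625 - 72 ≡ 35; y = λ·(36 - 35) - 6 ≡ 19. → (35, 19)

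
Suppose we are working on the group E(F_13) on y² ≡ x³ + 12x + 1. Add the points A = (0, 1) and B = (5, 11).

(0, 1) + (5, 11). λ = (11 - 1)/(5 - 0) ≡ 10/5 mod 13. 5⁻¹ ≡ 8 (mod 13), so λ ≡ 2.
  x = λ² - 0 - 5 = 4 - 5 ≡ 12; y = λ·(0 - 12) - 1 ≡ 1. → (12, 1)

(12, 1)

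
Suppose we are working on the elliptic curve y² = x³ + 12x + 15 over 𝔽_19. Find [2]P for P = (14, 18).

(7, 10)

tangent at (14, 18): λ = (3·14² + 12)/(2·18) ≡ 11/17. 17⁻¹ ≡ 9 (mod 19), so λ ≡ 11·9 ≡ 4.
  x = λ² - 14 - 14 = 16 - 28 ≡ 7; y = λ·(14 - 7) - 18 ≡ 10. → (7, 10)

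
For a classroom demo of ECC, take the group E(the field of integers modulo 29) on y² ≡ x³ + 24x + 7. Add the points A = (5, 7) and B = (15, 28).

(5, 7) + (15, 28). λ = (28 - 7)/(15 - 5) ≡ 21/10 mod 29. 10⁻¹ ≡ 3 (mod 29), so λ ≡ 5.
  x = λ² - 5 - 15 = 25 - 20 ≡ 5; y = λ·(5 - 5) - 7 ≡ 22. → (5, 22)

(5, 22)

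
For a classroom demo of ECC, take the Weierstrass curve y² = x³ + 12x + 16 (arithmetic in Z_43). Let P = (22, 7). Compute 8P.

Double-and-add on 8 = (1000)₂. Start with P = (22, 7) for the leading 1-bit.
double: tangent at (22, 7): λ = (3·22² + 12)/(2·7) ≡ 2/14. 14⁻¹ ≡ 40 (mod 43) since 14·40 = 560 ≡ 1, so λ ≡ 2·40 ≡ 37.
  x = λ² - 22 - 22 = 1369 - 44 ≡ 35; y = λ·(22 - 35) - 7 ≡ 28. → (35, 28)
double: tangent at (35, 28): λ = (3·35² + 12)/(2·28) ≡ 32/13. 13⁻¹ ≡ 10 (mod 43) since 13·10 = 130 ≡ 1, so λ ≡ 32·10 ≡ 19.
  x = λ² - 35 - 35 = 361 - 70 ≡ 33; y = λ·(35 - 33) - 28 ≡ 10. → (33, 10)
double: tangent at (33, 10): λ = (3·33² + 12)/(2·10) ≡ 11/20. 20⁻¹ ≡ 28 (mod 43) since 20·28 = 560 ≡ 1, so λ ≡ 11·28 ≡ 7.
  x = λ² - 33 - 33 = 49 - 66 ≡ 26; y = λ·(33 - 26) - 10 ≡ 39. → (26, 39)

(26, 39)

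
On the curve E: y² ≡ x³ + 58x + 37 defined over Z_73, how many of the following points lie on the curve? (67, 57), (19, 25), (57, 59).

2

(67, 57): 57² ≡ 37, rhs ≡ 57 → off.
(19, 25): 25² ≡ 41, rhs ≡ 41 → on.
(57, 59): 59² ≡ 50, rhs ≡ 50 → on.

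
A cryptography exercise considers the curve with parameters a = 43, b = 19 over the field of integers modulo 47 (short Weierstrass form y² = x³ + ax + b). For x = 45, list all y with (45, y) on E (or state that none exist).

none

x³ + 43x + 19 = 93079 ≡ 19 (mod 47).
19 is a non-residue mod 47; no y exists.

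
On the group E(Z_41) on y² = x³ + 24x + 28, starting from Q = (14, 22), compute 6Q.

O

Double-and-add on 6 = (110)₂. Start with Q = (14, 22) for the leading 1-bit.
double: tangent at (14, 22): λ = (3·14² + 24)/(2·22) ≡ 38/3. 3⁻¹ ≡ 14 (mod 41), so λ ≡ 38·14 ≡ 40.
  x = λ² - 14 - 14 = 1600 - 28 ≡ 14; y = λ·(14 - 14) - 22 ≡ 19. → (14, 19)
add Q: (14, 19) + (14, 22): same x and y₁ ≡ -y₂, so the sum is O.
double: O + O = O (identity).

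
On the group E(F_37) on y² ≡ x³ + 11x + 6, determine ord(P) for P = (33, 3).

7

2P: tangent at (33, 3): λ = (3·33² + 11)/(2·3) ≡ 22/6. 6⁻¹ ≡ 31 (mod 37) since 6·31 = 186 ≡ 1, so λ ≡ 22·31 ≡ 16.
  x = λ² - 33 - 33 = 256 - 66 ≡ 5; y = λ·(33 - 5) - 3 ≡ 1. → (5, 1)
3P: (5, 1) + (33, 3). λ = (3 - 1)/(33 - 5) ≡ 2/28 mod 37. 28⁻¹ ≡ 4 (mod 37), so λ ≡ 8.
  x = λ² - 5 - 33 = 64 - 38 ≡ 26; y = λ·(5 - 26) - 1 ≡ 16. → (26, 16)
4P: (26, 16) + (33, 3). λ = (3 - 16)/(33 - 26) ≡ 24/7 mod 37. 7⁻¹ ≡ 16 (mod 37), so λ ≡ 14.
  x = λ² - 26 - 33 = 196 - 59 ≡ 26; y = λ·(26 - 26) - 16 ≡ 21. → (26, 21)
5P: (26, 21) + (33, 3). λ = (3 - 21)/(33 - 26) ≡ 19/7 mod 37. 7⁻¹ ≡ 16 (mod 37), so λ ≡ 8.
  x = λ² - 26 - 33 = 64 - 59 ≡ 5; y = λ·(26 - 5) - 21 ≡ 36. → (5, 36)
6P: (5, 36) + (33, 3). λ = (3 - 36)/(33 - 5) ≡ 4/28 mod 37. 28⁻¹ ≡ 4 (mod 37) since 28·4 = 112 ≡ 1, so λ ≡ 16.
  x = λ² - 5 - 33 = 256 - 38 ≡ 33; y = λ·(5 - 33) - 36 ≡ 34. → (33, 34)
7P: (33, 34) + (33, 3): same x and y₁ ≡ -y₂, so the sum is ∞.
7P = ∞, so the order is 7.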